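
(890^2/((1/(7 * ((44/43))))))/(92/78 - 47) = -9514705200/76841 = -123823.29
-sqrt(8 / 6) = -2 *sqrt(3) / 3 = -1.15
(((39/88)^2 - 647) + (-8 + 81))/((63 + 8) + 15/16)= -4443535/557084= -7.98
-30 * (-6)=180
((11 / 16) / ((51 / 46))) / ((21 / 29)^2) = 212773 / 179928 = 1.18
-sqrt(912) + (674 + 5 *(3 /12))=2701 /4 - 4 *sqrt(57)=645.05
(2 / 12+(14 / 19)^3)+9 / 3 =146785 / 41154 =3.57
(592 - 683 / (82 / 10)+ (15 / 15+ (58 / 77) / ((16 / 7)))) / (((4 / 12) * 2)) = 5520639 / 7216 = 765.06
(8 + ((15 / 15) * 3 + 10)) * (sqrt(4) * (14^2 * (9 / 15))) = 24696 / 5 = 4939.20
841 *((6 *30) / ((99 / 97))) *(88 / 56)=233077.14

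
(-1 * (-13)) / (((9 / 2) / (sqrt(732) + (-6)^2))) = 52 * sqrt(183) / 9 + 104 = 182.16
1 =1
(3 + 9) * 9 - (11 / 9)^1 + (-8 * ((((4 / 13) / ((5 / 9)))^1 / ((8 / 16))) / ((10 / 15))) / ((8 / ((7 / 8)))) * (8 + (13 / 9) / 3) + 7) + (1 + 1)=121033 / 1170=103.45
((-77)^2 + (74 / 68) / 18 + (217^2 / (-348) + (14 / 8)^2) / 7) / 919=419574611 / 65241648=6.43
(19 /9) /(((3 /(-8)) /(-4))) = 608 /27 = 22.52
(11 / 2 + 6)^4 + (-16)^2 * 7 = 308513 / 16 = 19282.06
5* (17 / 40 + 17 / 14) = 459 / 56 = 8.20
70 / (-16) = -35 / 8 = -4.38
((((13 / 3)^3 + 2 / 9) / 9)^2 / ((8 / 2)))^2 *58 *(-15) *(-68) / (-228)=-58059716678283665 / 529991228952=-109548.45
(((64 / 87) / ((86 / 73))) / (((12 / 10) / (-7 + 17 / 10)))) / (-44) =7738 / 123453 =0.06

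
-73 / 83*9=-657 / 83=-7.92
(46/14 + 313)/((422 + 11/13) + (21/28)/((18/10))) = 345384/462203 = 0.75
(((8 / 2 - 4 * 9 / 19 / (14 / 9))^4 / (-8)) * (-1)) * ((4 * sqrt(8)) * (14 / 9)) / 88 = 4685402500 * sqrt(2) / 4425310197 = 1.50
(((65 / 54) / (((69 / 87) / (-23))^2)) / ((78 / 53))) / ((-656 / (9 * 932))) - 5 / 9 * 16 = -17326675 / 1968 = -8804.20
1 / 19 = 0.05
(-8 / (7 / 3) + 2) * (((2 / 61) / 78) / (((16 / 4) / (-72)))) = 60 / 5551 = 0.01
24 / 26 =12 / 13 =0.92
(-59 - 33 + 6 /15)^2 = 209764 /25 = 8390.56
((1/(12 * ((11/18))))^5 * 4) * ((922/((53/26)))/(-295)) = -1456299/5036064770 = -0.00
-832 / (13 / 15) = -960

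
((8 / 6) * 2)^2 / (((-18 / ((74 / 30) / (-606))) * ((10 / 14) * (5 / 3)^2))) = 4144 / 5113125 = 0.00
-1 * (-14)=14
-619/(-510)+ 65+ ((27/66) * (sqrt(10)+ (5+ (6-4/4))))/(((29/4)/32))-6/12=576 * sqrt(10)/319+ 6814283/81345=89.48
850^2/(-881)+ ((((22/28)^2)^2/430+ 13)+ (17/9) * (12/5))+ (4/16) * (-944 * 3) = -65949993980029/43659399840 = -1510.56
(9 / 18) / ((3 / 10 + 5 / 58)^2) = 21025 / 6272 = 3.35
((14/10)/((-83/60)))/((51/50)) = -1400/1411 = -0.99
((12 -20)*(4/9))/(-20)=8/45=0.18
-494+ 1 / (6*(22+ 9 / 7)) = -483125 / 978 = -493.99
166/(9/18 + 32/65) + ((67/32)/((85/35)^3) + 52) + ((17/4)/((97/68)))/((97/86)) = 42376846326469/190822649376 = 222.07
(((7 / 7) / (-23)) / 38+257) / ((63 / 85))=346.74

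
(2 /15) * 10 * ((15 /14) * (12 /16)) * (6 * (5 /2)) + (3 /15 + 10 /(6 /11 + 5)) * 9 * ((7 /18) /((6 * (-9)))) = 3675811 /230580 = 15.94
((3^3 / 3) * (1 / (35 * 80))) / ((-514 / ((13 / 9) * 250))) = -65 / 28784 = -0.00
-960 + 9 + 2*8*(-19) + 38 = -1217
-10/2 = -5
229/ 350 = 0.65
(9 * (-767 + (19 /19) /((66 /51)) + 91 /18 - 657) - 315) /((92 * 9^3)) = -35966 /184437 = -0.20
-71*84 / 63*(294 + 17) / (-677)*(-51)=-1501508 / 677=-2217.88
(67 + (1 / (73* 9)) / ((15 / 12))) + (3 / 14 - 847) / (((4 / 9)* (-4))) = 399795251 / 735840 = 543.32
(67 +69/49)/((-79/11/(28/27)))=-9.88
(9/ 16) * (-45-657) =-3159/ 8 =-394.88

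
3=3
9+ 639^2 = 408330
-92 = -92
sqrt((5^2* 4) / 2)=5* sqrt(2)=7.07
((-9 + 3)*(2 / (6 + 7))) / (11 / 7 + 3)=-0.20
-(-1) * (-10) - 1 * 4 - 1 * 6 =-20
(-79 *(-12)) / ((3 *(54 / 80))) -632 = -4424 / 27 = -163.85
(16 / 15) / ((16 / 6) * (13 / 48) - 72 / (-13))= 1248 / 7325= 0.17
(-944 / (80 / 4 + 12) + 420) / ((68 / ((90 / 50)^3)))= 569349 / 17000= 33.49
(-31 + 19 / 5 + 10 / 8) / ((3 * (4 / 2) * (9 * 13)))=-173 / 4680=-0.04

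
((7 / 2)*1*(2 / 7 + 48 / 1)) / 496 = 169 / 496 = 0.34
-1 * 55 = -55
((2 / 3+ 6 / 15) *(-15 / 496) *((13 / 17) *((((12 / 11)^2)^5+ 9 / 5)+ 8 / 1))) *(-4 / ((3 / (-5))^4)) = 10273384072698500 / 1107190843942887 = 9.28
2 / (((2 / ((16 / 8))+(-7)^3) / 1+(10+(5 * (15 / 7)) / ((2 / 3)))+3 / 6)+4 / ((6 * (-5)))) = -105 / 16567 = -0.01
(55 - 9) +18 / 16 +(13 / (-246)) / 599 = 27776177 / 589416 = 47.12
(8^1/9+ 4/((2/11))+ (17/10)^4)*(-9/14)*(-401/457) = 1127487289/63980000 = 17.62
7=7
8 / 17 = 0.47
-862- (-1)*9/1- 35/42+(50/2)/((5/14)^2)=-3947/6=-657.83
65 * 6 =390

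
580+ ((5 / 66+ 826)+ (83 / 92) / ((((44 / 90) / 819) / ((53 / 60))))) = 66575797 / 24288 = 2741.10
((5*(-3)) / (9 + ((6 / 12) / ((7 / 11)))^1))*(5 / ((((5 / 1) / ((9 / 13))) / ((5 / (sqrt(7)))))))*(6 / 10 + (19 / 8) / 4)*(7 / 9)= -20055*sqrt(7) / 28496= -1.86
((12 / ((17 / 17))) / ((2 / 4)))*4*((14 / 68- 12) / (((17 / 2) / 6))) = -230976 / 289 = -799.22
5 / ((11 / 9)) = 45 / 11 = 4.09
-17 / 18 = -0.94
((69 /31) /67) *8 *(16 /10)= 4416 /10385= 0.43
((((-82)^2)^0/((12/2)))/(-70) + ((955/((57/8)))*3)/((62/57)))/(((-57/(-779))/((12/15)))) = 197339929/48825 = 4041.78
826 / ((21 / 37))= 4366 / 3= 1455.33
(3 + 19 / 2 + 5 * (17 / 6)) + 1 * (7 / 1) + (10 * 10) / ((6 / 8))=167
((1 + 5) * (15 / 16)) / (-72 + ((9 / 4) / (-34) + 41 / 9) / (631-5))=-4310010 / 55162633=-0.08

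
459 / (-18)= -51 / 2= -25.50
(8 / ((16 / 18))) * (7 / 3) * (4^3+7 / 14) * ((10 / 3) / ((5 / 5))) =4515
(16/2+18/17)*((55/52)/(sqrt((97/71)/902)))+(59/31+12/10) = 481/155+4235*sqrt(6212074)/42874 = 249.30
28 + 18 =46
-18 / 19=-0.95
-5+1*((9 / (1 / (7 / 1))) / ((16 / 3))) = 109 / 16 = 6.81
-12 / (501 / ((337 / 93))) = -0.09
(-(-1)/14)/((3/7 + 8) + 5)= 1/188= 0.01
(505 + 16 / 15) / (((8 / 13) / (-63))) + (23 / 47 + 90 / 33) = -1071334811 / 20680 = -51805.36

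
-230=-230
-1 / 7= -0.14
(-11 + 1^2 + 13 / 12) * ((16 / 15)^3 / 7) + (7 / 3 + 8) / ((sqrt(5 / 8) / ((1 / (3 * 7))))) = -109568 / 70875 + 62 * sqrt(10) / 315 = -0.92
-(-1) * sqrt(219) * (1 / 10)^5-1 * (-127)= sqrt(219) / 100000+127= 127.00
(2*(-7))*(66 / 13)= -924 / 13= -71.08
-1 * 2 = -2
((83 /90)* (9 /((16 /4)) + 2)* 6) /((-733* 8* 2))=-0.00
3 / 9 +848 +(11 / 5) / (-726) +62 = 300409 / 330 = 910.33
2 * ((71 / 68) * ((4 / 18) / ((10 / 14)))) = 497 / 765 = 0.65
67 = 67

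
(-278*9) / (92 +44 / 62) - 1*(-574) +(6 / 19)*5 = 4992731 / 9101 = 548.59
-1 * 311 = -311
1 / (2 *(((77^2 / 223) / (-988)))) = -110162 / 5929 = -18.58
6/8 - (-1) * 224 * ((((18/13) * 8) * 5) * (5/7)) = 460839/52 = 8862.29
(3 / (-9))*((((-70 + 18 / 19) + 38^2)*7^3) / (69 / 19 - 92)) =2986844 / 1679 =1778.94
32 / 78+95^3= 33437641 / 39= 857375.41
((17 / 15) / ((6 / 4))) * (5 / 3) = 34 / 27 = 1.26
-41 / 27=-1.52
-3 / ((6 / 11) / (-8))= 44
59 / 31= 1.90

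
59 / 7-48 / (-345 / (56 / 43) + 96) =192299 / 22071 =8.71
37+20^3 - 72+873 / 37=295578 / 37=7988.59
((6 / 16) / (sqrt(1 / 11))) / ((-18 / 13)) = -13 * sqrt(11) / 48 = -0.90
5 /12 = 0.42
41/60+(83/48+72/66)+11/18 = 32587/7920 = 4.11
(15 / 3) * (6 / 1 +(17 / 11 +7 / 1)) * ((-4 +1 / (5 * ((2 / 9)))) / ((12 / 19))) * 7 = -82460 / 33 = -2498.79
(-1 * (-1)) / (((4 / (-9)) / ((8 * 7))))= -126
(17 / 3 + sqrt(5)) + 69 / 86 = sqrt(5) + 1669 / 258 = 8.71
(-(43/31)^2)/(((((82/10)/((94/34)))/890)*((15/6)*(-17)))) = 154687340/11386889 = 13.58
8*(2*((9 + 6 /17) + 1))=2816 /17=165.65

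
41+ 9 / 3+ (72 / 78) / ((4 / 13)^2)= 215 / 4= 53.75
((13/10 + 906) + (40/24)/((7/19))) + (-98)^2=10515.82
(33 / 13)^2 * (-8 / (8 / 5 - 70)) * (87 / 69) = 70180 / 73853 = 0.95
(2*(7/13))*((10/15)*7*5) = 980/39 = 25.13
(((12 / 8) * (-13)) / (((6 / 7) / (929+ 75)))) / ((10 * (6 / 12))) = -22841 / 5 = -4568.20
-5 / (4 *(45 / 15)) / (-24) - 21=-6043 / 288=-20.98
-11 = -11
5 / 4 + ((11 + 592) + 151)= 3021 / 4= 755.25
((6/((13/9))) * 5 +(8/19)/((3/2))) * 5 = 77990/741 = 105.25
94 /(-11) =-94 /11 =-8.55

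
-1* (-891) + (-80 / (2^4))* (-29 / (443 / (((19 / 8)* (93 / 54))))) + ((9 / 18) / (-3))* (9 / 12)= 56916103 / 63792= 892.21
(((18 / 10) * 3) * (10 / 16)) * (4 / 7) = 27 / 14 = 1.93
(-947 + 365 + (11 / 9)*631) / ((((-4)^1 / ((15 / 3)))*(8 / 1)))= -8515 / 288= -29.57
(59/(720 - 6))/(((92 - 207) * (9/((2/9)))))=-59/3325455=-0.00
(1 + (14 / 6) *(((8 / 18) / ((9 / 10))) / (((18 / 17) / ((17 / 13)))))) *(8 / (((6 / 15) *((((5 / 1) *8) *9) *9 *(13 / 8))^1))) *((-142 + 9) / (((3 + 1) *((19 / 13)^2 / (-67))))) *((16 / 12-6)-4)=-840056854 / 10097379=-83.20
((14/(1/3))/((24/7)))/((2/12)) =73.50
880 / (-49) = -880 / 49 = -17.96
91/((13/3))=21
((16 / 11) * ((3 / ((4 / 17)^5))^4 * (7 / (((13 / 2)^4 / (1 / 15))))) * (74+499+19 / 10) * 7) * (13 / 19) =30912247390068751332592441889127 / 98606650910310400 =313490490800520.02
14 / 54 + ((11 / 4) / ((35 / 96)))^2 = 1890367 / 33075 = 57.15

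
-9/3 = -3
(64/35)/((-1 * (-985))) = 64/34475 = 0.00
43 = 43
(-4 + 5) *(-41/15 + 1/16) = -641/240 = -2.67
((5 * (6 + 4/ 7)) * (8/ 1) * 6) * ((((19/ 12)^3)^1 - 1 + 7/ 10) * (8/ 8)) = 104167/ 18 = 5787.06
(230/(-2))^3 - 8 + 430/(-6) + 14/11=-50191462/33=-1520953.39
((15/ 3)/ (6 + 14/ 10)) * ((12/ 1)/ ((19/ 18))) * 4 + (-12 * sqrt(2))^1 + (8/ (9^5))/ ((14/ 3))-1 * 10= 3.75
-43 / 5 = -8.60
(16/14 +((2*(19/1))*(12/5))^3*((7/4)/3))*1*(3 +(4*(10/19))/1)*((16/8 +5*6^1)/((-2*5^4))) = -600899995264/10390625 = -57830.98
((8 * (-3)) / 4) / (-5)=6 / 5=1.20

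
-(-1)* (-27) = -27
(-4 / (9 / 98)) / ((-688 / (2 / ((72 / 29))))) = 1421 / 27864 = 0.05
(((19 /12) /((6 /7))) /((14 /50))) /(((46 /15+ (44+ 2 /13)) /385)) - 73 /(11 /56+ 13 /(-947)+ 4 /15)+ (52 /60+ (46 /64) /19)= -269560737021017 /2501554671040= -107.76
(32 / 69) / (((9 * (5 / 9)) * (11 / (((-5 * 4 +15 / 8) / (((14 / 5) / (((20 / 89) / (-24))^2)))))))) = -3625 / 757516914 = -0.00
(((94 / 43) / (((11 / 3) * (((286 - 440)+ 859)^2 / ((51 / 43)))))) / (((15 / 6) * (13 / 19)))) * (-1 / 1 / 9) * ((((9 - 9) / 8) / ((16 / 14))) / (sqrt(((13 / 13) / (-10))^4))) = 0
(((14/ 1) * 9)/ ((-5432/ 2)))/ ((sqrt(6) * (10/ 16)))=-6 * sqrt(6)/ 485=-0.03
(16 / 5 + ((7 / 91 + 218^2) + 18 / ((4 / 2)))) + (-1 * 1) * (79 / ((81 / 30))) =83374816 / 1755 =47507.02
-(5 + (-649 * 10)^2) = -42120105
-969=-969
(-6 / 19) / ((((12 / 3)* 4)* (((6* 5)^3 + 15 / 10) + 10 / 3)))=-9 / 12314204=-0.00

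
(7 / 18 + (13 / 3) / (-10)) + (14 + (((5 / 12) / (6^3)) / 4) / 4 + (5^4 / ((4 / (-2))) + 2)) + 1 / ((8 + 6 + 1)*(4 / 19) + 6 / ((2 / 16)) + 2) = -296.53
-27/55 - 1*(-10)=523/55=9.51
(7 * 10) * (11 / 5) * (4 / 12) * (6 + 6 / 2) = 462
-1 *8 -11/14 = -8.79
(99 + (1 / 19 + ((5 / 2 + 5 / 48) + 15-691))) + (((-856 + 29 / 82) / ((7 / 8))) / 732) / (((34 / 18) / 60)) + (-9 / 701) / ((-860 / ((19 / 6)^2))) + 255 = -7399863293112011 / 20454175298760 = -361.78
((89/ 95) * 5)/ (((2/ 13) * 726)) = 1157/ 27588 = 0.04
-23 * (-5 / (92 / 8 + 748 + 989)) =230 / 3497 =0.07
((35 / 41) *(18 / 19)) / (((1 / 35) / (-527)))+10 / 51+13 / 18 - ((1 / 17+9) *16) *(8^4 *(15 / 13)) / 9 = -282085659893 / 3098862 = -91028.79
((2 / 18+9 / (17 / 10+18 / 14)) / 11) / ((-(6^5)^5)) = -5879 / 588251089627275451170816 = -0.00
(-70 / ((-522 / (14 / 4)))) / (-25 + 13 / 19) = -665 / 34452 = -0.02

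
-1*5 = -5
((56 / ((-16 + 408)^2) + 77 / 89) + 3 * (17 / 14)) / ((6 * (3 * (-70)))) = -367007 / 102570720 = -0.00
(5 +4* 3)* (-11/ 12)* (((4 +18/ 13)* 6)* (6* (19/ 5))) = -149226/ 13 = -11478.92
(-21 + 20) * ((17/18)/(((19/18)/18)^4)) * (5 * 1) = -52038702720/130321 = -399311.72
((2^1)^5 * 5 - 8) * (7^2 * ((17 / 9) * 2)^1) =253232 / 9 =28136.89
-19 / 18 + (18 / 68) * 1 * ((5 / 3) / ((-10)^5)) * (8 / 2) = -1.06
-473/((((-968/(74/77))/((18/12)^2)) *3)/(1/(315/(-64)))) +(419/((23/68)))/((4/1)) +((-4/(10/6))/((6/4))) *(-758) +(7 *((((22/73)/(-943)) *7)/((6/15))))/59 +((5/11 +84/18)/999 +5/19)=10439755986545393804/6856119255027735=1522.69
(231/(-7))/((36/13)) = -143/12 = -11.92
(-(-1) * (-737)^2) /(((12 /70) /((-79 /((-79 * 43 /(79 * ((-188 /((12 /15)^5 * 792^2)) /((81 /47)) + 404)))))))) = 65223016856562005735 /27733819392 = 2351750256.06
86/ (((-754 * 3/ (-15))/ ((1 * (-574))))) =-123410/ 377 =-327.35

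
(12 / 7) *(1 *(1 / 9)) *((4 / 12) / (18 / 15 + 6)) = 5 / 567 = 0.01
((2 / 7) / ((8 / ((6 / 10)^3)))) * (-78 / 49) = -1053 / 85750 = -0.01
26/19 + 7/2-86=-3083/38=-81.13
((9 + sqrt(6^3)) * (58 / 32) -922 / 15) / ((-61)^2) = -0.00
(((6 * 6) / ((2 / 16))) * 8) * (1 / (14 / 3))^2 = 5184 / 49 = 105.80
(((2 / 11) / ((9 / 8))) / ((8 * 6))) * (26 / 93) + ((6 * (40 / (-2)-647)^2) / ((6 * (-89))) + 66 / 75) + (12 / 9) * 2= -306988952357 / 61456725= -4995.21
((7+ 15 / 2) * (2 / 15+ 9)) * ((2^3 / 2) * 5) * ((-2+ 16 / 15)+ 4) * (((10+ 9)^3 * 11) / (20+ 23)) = 27577816684 / 1935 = 14252101.65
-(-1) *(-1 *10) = -10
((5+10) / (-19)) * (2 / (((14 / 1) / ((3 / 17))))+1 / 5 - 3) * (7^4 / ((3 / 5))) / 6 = 2831465 / 1938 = 1461.02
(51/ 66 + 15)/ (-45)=-347/ 990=-0.35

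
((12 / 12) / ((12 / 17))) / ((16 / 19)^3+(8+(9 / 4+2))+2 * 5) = 116603 / 1880505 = 0.06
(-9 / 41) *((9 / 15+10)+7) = -792 / 205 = -3.86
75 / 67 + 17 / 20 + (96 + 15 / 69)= 3026117 / 30820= 98.19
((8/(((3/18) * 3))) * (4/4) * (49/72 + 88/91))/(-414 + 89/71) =-306578/4800159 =-0.06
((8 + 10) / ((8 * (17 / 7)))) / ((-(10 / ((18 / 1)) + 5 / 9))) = -567 / 680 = -0.83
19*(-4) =-76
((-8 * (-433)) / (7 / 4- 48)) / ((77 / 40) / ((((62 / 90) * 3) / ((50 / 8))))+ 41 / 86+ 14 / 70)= -591041536 / 51280557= -11.53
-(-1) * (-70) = -70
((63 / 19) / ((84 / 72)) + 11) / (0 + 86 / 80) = 10520 / 817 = 12.88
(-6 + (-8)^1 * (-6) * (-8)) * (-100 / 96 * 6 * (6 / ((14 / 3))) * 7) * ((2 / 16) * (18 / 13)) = 30375 / 8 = 3796.88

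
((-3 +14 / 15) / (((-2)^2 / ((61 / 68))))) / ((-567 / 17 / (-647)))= -1223477 / 136080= -8.99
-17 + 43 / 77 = -1266 / 77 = -16.44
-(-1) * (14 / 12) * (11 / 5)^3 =9317 / 750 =12.42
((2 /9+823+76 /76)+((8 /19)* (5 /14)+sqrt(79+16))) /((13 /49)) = 49* sqrt(95) /13+6907418 /2223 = 3143.99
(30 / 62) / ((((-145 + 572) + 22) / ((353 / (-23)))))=-5295 / 320137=-0.02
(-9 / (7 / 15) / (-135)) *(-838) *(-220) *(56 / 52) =368720 / 13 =28363.08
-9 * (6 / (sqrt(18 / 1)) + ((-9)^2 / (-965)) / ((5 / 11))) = 8019 / 4825 - 9 * sqrt(2) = -11.07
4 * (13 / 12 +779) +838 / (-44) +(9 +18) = 206467 / 66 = 3128.29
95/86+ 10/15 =457/258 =1.77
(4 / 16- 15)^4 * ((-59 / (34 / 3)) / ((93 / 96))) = -2144772897 / 8432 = -254361.11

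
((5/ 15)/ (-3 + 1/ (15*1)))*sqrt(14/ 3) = -5*sqrt(42)/ 132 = -0.25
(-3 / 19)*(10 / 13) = -30 / 247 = -0.12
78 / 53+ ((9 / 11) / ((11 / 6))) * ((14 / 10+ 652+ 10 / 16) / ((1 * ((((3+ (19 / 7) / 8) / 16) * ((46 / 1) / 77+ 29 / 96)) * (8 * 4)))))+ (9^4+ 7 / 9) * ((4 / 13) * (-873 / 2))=-881247.17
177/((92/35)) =6195/92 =67.34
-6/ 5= -1.20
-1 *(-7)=7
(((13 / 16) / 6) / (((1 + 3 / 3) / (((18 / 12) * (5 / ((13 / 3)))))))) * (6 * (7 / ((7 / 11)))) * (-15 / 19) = -6.11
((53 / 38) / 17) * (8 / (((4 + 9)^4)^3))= 212 / 7525281494561363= 0.00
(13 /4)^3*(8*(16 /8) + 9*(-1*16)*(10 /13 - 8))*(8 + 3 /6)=308488.38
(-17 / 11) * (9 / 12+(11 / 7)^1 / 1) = -1105 / 308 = -3.59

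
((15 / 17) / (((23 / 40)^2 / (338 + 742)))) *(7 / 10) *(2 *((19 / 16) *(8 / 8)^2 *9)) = 387828000 / 8993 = 43125.54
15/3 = 5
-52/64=-0.81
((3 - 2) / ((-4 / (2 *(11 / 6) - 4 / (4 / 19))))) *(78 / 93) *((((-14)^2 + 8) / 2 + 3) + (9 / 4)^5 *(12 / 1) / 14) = 55162211 / 111104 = 496.49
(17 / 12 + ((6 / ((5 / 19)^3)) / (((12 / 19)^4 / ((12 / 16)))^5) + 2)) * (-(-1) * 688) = 11086723449614335133300719676137 / 21035720123168587776000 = 527042734.20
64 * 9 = 576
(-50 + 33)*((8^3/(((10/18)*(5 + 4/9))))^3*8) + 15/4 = -659637887.79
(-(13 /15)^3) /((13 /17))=-2873 /3375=-0.85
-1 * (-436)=436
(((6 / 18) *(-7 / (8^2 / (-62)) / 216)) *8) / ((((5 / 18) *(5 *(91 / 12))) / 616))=4774 / 975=4.90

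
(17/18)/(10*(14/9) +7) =0.04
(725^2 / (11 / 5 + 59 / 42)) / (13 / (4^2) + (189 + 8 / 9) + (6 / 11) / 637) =111375564300000 / 145662008887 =764.62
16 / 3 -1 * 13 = -23 / 3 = -7.67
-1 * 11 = -11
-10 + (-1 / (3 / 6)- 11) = -23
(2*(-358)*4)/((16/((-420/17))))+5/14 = 1052605/238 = 4422.71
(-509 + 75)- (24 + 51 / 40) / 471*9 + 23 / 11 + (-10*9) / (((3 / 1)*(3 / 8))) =-35396043 / 69080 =-512.39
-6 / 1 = -6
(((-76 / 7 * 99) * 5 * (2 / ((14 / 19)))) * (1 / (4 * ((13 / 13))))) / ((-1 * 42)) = 59565 / 686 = 86.83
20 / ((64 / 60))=75 / 4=18.75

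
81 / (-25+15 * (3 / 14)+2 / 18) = -10206 / 2731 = -3.74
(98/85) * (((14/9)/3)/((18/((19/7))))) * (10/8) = 931/8262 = 0.11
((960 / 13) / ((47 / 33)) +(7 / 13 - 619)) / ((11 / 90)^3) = -310338.26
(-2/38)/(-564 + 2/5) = 5/53542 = 0.00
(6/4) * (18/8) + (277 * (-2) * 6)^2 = 88391835/8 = 11048979.38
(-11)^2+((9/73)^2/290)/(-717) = 44691711763/369352990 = 121.00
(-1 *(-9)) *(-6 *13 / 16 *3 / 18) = -117 / 16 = -7.31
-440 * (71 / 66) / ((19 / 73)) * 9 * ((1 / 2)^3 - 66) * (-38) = -40971615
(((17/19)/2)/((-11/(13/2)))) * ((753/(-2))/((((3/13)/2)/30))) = 10816845/418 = 25877.62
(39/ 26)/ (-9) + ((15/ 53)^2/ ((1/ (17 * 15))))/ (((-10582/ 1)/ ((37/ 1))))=-286906/ 1205061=-0.24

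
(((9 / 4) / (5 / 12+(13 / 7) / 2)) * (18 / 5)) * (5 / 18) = 189 / 113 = 1.67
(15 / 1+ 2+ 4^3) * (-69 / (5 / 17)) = -95013 / 5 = -19002.60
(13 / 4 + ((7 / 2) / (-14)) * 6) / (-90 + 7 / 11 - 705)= -77 / 34952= -0.00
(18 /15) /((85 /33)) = 198 /425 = 0.47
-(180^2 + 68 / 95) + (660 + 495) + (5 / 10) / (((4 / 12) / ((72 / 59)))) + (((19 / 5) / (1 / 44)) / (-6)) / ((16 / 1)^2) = -31243.99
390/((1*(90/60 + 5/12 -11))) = -4680/109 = -42.94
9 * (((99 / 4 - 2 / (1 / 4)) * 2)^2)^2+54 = 11335059.56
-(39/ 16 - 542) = 8633/ 16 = 539.56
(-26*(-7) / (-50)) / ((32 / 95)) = -1729 / 160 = -10.81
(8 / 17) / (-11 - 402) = -8 / 7021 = -0.00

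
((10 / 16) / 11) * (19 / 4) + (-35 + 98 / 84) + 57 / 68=-587483 / 17952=-32.73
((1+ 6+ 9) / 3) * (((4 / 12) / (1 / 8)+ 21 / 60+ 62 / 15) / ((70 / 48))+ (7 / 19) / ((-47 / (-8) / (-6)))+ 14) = 46323904 / 468825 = 98.81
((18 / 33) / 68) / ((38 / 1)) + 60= 852723 / 14212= 60.00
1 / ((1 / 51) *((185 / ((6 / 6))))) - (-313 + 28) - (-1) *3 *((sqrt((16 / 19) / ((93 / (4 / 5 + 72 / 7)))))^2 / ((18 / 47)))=1963756888 / 6864795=286.06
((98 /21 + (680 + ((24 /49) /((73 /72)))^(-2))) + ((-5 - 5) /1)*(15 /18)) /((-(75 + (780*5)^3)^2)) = -2032315441 /10506912597014661751196160000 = -0.00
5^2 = 25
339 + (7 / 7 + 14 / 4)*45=1083 / 2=541.50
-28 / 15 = -1.87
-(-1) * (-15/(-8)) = 15/8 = 1.88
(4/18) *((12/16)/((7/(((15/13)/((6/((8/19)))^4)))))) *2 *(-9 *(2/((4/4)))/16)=-160/106732899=-0.00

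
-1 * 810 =-810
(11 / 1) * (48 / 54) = 9.78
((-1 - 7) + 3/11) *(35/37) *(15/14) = -6375/814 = -7.83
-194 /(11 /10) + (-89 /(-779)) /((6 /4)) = -4531822 /25707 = -176.29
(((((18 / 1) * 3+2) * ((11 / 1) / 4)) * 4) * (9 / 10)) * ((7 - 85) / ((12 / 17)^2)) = -867867 / 10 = -86786.70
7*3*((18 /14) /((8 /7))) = 189 /8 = 23.62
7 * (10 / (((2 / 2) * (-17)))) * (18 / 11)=-1260 / 187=-6.74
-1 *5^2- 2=-27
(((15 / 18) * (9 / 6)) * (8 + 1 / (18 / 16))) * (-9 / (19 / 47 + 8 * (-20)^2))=-4700 / 150419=-0.03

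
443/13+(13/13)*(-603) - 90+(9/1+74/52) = -1297/2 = -648.50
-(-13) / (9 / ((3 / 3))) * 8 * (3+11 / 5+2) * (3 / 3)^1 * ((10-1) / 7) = 3744 / 35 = 106.97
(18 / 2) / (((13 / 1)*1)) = 9 / 13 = 0.69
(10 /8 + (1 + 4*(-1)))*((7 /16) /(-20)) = 49 /1280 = 0.04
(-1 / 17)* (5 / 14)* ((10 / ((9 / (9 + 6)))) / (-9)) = 125 / 3213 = 0.04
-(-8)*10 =80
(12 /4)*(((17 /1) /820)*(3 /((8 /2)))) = 153 /3280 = 0.05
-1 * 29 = -29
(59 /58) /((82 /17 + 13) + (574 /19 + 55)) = 19057 /1930240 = 0.01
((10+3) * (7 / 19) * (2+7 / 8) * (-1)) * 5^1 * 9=-94185 / 152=-619.64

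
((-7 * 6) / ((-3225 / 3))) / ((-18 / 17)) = -119 / 3225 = -0.04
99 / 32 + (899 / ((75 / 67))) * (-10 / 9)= -3841547 / 4320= -889.25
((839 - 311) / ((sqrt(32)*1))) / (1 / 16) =1056*sqrt(2) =1493.41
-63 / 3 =-21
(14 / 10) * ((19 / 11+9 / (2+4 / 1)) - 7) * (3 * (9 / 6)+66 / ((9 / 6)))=-56357 / 220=-256.17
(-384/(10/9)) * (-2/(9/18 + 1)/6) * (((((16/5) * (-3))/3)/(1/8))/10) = -196.61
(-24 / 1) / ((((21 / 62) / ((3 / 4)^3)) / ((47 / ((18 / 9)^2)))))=-39339 / 112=-351.24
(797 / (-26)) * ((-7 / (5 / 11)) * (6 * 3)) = 552321 / 65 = 8497.25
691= 691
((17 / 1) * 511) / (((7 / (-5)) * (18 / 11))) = -68255 / 18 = -3791.94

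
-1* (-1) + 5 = 6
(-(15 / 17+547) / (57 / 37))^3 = -40927373325597032 / 909853209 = -44982391.58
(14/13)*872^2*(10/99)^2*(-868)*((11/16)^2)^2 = -54592897975/33696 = -1620159.60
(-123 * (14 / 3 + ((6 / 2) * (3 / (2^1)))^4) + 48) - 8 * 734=-909371 / 16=-56835.69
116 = 116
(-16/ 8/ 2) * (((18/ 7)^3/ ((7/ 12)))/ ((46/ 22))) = -769824/ 55223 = -13.94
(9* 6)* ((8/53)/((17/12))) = 5184/901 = 5.75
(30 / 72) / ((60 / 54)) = 3 / 8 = 0.38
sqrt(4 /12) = sqrt(3) /3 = 0.58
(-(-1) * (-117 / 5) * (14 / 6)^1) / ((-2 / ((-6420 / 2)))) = -87633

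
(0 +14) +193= 207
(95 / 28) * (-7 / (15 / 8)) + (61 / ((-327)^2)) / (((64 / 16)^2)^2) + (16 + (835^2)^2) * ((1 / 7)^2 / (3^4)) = 1478559541506670613 / 12071856384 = 122479881.67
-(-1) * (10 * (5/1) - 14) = 36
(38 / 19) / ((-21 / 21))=-2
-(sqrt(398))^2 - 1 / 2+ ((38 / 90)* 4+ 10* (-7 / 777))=-1321681 / 3330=-396.90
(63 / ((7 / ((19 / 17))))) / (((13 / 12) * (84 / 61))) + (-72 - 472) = -831137 / 1547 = -537.26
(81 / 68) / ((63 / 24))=54 / 119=0.45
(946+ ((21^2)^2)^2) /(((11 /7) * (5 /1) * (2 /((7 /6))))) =1853320155043 /660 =2808060840.97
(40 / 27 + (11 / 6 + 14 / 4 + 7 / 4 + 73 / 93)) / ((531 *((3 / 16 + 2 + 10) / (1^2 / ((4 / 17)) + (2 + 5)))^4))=0.01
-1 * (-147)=147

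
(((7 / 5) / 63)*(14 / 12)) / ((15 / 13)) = 91 / 4050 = 0.02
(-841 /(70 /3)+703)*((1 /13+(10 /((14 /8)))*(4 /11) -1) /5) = 26985086 /175175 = 154.05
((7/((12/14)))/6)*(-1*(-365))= 17885/36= 496.81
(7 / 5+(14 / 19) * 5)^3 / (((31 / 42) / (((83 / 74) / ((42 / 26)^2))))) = 75263930469 / 983409125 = 76.53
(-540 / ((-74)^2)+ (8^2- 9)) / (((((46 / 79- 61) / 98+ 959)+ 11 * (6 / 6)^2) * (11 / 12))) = 6982664640 / 113017298053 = 0.06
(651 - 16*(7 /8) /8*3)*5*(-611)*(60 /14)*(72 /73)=-608739300 /73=-8338894.52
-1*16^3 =-4096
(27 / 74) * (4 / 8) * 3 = 81 / 148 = 0.55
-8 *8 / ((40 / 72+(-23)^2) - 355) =-576 / 1571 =-0.37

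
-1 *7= -7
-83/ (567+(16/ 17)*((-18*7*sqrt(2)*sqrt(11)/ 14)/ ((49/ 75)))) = -403149509/ 2722365441- 27655600*sqrt(22)/ 8167096323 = -0.16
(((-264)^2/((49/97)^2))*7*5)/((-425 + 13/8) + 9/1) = -23069.26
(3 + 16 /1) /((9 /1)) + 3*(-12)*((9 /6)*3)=-1439 /9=-159.89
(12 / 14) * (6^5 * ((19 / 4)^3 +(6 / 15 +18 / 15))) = 724980.09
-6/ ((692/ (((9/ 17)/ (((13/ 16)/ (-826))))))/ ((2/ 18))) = 19824/ 38233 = 0.52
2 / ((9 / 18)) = 4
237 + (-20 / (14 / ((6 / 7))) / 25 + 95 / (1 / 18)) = 477003 / 245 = 1946.95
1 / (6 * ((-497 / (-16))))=8 / 1491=0.01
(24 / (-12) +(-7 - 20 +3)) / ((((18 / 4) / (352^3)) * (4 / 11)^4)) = -129706610176 / 9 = -14411845575.11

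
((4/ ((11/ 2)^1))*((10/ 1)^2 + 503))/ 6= 804/ 11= 73.09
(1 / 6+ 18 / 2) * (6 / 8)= 55 / 8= 6.88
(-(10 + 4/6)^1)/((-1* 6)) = 16/9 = 1.78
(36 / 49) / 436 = 9 / 5341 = 0.00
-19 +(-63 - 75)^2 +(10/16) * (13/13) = 152205/8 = 19025.62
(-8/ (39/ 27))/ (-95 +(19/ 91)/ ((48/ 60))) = 0.06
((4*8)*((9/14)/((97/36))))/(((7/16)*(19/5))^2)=33177600/12010831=2.76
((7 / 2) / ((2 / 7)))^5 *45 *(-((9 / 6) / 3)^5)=-12711386205 / 32768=-387920.72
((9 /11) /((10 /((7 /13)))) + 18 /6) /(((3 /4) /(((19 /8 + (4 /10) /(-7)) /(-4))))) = -85609 /36400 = -2.35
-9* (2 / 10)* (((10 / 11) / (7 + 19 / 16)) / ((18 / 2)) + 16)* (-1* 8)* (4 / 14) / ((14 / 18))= 29903616 / 353045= 84.70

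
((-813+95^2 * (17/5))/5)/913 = 29872/4565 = 6.54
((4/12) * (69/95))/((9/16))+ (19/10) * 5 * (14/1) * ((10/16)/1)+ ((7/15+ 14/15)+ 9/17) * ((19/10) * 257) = 596334523/581400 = 1025.69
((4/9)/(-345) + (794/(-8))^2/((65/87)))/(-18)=-8515140611/11625120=-732.48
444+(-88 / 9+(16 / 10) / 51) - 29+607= 774374 / 765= 1012.25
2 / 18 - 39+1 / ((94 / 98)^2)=-751541 / 19881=-37.80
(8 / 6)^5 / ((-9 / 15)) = -5120 / 729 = -7.02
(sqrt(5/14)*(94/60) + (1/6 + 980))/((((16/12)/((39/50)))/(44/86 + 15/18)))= 212017*sqrt(70)/2408000 + 26529191/34400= 771.93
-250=-250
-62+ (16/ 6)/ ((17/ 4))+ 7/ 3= -3011/ 51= -59.04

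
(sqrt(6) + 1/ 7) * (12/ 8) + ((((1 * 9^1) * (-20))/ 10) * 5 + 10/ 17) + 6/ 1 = -19801/ 238 + 3 * sqrt(6)/ 2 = -79.52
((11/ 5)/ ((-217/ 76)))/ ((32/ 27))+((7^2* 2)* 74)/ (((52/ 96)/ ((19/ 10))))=2870326257/ 112840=25437.13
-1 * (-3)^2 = -9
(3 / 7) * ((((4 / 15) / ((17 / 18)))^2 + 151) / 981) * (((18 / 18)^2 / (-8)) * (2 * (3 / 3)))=-0.02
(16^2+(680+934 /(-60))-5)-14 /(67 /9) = 1836241 /2010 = 913.55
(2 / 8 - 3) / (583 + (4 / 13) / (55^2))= -432575 / 91705916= -0.00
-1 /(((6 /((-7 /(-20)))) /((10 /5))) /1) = -7 /60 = -0.12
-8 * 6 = -48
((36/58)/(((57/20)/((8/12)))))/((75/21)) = 112/2755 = 0.04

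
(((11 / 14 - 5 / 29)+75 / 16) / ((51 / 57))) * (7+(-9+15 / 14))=-4252599 / 773024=-5.50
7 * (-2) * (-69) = 966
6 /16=3 /8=0.38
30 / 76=15 / 38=0.39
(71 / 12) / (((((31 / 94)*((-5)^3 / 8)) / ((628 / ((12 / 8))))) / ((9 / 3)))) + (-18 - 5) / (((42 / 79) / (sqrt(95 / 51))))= -16765088 / 11625 - 1817*sqrt(4845) / 2142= -1501.20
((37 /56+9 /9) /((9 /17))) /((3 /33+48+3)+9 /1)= 5797 /111048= 0.05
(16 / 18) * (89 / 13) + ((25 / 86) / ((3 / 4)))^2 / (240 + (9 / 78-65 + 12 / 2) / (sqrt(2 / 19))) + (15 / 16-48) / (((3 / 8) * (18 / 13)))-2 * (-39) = -189024722237903 / 28850117825412 + 99515000 * sqrt(38) / 554809958181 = -6.55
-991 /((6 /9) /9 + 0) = -26757 /2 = -13378.50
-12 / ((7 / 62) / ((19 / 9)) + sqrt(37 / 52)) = 1447173 / 1598060 -1040763 * sqrt(481) / 1598060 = -13.38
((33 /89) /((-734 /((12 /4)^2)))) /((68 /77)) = -22869 /4442168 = -0.01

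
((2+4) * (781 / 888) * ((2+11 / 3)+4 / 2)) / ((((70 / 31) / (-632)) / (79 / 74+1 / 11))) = -3771261631 / 287490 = -13117.89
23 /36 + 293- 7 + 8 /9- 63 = 224.53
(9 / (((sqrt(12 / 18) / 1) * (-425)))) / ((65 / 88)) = -396 * sqrt(6) / 27625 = -0.04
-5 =-5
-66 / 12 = -5.50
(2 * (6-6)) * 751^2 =0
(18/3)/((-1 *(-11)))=0.55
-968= -968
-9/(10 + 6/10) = -45/53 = -0.85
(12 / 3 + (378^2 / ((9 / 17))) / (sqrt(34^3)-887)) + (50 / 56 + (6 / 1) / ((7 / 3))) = -384.39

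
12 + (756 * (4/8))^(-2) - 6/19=31720267/2714796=11.68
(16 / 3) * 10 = 160 / 3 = 53.33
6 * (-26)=-156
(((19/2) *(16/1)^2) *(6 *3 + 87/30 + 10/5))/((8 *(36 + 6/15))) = 17404/91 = 191.25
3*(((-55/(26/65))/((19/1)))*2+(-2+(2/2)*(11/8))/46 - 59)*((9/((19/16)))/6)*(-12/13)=27746442/107939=257.06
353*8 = 2824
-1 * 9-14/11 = -113/11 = -10.27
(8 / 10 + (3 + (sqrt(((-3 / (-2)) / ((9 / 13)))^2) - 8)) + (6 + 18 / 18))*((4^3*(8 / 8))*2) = 9536 / 15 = 635.73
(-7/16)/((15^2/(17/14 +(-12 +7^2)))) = -107/1440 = -0.07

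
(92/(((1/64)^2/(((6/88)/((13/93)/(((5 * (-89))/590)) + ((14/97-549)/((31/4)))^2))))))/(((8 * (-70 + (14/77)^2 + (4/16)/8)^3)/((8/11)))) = -14879390820037577146368/10928359466621574809829875443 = -0.00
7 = 7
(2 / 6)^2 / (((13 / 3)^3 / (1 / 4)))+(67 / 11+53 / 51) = 35153683 / 4930068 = 7.13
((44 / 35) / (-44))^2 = 1 / 1225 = 0.00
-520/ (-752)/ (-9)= -65/ 846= -0.08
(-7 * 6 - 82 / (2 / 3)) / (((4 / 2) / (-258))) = 21285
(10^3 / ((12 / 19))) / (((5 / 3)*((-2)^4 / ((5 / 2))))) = 148.44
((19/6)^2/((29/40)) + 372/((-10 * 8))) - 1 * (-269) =1452107/5220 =278.18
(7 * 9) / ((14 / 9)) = 81 / 2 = 40.50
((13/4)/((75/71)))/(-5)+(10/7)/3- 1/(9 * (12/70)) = -74399/94500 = -0.79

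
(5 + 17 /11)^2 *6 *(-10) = -311040 /121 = -2570.58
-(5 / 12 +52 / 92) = -271 / 276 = -0.98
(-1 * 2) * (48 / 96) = -1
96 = 96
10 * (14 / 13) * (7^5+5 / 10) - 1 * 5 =2352985 / 13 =180998.85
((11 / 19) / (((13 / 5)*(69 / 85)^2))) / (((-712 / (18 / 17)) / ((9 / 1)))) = -210375 / 46516028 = -0.00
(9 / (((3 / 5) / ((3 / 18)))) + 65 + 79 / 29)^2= 16589329 / 3364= 4931.43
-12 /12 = -1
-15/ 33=-5/ 11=-0.45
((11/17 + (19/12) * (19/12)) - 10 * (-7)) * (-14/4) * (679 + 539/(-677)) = -7993996759/46036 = -173646.64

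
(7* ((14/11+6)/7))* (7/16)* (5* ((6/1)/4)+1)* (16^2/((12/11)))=19040/3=6346.67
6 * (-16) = -96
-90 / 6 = -15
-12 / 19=-0.63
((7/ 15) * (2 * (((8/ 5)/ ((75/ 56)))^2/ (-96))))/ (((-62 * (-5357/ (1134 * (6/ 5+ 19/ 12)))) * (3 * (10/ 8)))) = -102647552/ 2919146484375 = -0.00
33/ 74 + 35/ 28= 251/ 148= 1.70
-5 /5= -1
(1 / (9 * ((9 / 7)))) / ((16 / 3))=7 / 432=0.02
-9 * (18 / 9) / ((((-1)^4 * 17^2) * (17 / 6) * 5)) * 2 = -216 / 24565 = -0.01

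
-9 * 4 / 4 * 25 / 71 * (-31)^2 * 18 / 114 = -648675 / 1349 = -480.86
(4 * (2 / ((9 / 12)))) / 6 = 16 / 9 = 1.78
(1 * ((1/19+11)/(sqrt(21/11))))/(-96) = -5 * sqrt(231)/912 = -0.08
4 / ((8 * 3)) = 1 / 6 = 0.17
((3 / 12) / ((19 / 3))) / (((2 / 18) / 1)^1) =27 / 76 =0.36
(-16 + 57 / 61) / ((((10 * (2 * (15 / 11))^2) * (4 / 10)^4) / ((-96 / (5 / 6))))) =111199 / 122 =911.47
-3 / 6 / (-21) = 1 / 42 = 0.02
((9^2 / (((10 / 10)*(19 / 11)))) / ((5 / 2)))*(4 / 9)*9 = 7128 / 95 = 75.03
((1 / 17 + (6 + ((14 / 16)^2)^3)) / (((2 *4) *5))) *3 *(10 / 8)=87002595 / 142606336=0.61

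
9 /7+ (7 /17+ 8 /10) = 1486 /595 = 2.50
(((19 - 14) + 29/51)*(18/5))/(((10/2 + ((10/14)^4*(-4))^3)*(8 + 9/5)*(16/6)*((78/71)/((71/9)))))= 101100998844839/71048984142630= 1.42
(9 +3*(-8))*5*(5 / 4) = -375 / 4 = -93.75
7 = 7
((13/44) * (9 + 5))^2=8281/484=17.11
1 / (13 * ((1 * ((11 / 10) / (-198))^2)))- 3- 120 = 30801 / 13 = 2369.31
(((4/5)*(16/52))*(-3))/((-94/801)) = 19224/3055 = 6.29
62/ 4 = 15.50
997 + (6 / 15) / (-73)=363903 / 365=996.99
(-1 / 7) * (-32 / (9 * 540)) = 8 / 8505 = 0.00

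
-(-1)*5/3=5/3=1.67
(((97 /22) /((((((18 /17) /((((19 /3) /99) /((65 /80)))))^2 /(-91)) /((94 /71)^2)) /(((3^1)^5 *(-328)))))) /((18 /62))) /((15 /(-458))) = -93278492778285918208 /2861397196515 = -32598932.05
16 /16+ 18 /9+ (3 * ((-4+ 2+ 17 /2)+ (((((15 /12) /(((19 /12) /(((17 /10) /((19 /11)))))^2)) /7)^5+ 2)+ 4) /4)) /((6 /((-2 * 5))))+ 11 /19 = -57524750621795292900861652286527601 /1579436709752437298389318965017500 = -36.42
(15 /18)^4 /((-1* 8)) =-625 /10368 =-0.06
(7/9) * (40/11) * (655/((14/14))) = 183400/99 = 1852.53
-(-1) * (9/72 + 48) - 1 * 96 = -383/8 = -47.88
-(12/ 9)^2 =-16/ 9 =-1.78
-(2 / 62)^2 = -1 / 961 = -0.00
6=6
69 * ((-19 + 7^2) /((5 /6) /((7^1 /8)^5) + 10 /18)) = 62622882 /65959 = 949.42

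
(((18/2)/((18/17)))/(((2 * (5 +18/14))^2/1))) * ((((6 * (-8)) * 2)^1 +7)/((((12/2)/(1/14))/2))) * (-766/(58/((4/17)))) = 238609/673728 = 0.35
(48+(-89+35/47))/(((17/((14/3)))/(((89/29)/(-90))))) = 1178716/3128085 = 0.38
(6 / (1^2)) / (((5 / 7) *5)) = 1.68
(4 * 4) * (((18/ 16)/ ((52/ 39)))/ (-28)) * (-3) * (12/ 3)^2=162/ 7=23.14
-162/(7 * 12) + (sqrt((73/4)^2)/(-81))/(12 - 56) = -191945/99792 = -1.92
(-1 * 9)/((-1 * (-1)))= -9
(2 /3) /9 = 2 /27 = 0.07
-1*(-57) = 57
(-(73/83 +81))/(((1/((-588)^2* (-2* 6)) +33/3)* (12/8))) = -18797409792/3787971181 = -4.96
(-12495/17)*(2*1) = -1470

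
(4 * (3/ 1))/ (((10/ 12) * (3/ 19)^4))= 1042568/ 45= 23168.18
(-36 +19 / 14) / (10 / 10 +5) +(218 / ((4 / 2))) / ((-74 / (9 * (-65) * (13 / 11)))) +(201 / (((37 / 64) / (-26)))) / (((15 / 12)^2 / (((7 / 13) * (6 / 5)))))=-11647948709 / 4273500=-2725.62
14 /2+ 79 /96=751 /96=7.82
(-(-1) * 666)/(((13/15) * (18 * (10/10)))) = 555/13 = 42.69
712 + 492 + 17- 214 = 1007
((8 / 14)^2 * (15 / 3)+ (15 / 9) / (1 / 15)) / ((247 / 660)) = 861300 / 12103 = 71.16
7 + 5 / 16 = 7.31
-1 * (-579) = 579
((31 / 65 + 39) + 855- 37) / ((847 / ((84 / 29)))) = 668832 / 228085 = 2.93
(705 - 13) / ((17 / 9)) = 6228 / 17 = 366.35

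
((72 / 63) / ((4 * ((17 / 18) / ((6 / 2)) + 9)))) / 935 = 108 / 3292135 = 0.00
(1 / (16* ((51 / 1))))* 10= 5 / 408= 0.01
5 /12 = 0.42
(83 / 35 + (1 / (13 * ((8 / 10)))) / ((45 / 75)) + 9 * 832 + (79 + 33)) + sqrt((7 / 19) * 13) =sqrt(1729) / 19 + 41509823 / 5460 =7604.72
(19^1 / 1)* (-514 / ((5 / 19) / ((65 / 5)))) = -2412202 / 5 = -482440.40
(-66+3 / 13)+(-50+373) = 257.23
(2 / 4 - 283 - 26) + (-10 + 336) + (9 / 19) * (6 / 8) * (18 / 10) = 6893 / 380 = 18.14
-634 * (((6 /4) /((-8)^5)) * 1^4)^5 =77031 /604462909807314587353088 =0.00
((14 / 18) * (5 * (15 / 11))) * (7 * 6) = 2450 / 11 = 222.73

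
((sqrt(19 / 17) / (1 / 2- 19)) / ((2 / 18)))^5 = -0.04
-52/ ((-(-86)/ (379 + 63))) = -11492/ 43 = -267.26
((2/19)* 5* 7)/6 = 35/57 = 0.61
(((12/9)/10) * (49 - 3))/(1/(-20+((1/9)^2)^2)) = -12072148/98415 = -122.67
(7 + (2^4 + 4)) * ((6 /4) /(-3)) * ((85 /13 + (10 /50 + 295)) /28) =-529551 /3640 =-145.48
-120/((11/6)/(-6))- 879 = -5349/11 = -486.27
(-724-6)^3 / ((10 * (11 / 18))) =-700230600 / 11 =-63657327.27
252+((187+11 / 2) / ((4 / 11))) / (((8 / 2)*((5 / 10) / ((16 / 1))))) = 4487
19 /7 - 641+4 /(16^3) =-4575225 /7168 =-638.28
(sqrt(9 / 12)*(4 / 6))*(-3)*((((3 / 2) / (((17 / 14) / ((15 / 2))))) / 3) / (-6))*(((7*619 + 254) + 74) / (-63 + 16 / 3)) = -489405*sqrt(3) / 11764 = -72.06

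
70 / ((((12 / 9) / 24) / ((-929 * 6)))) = -7023240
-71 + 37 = -34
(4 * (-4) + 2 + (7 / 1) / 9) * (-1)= 119 / 9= 13.22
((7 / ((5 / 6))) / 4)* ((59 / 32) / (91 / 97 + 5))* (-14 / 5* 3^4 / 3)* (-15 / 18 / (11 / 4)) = 841281 / 56320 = 14.94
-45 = -45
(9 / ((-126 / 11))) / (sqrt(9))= -11 / 42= -0.26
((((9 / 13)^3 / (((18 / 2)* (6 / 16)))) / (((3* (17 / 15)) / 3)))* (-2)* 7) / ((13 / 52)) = -181440 / 37349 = -4.86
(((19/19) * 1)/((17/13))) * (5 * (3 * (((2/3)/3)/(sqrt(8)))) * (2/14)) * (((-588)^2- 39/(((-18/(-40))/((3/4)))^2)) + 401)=33738575 * sqrt(2)/1071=44550.47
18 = 18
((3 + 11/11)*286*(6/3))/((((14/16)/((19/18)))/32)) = 5564416/63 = 88324.06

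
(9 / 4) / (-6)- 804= -6435 / 8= -804.38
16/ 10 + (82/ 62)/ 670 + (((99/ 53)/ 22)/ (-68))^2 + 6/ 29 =28303615630749/ 15647107082560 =1.81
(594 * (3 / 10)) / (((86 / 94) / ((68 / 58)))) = 228.36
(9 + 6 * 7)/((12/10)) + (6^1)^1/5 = 437/10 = 43.70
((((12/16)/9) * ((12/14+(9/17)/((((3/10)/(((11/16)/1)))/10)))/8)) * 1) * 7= 0.95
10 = 10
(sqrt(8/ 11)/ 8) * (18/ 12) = 3 * sqrt(22)/ 88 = 0.16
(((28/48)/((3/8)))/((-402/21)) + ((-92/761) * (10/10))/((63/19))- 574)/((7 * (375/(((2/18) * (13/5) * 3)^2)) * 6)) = -311664735577/11383166418750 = -0.03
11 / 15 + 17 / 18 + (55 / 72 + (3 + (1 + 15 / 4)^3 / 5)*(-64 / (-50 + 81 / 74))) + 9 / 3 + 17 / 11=2417273 / 62040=38.96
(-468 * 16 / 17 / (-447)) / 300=208 / 63325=0.00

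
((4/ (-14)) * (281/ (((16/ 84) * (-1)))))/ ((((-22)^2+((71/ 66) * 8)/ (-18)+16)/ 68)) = 4256307/ 74179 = 57.38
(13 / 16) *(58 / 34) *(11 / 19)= 0.80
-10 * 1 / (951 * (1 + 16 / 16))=-5 / 951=-0.01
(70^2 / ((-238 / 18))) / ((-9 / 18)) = 12600 / 17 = 741.18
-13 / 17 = -0.76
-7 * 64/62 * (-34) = 7616/31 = 245.68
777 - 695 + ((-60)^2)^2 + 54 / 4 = 25920191 / 2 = 12960095.50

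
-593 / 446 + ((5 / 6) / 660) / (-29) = -6810235 / 5121864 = -1.33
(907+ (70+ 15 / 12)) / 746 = 3913 / 2984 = 1.31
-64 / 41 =-1.56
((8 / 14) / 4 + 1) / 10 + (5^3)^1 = 4379 / 35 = 125.11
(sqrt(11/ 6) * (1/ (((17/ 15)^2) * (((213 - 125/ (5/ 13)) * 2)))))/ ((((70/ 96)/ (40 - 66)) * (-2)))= -585 * sqrt(66)/ 56644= -0.08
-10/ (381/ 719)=-7190/ 381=-18.87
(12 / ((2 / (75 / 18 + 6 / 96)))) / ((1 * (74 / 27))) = 5481 / 592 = 9.26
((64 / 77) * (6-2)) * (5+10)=3840 / 77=49.87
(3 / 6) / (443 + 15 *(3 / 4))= 2 / 1817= 0.00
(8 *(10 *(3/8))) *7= 210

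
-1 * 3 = -3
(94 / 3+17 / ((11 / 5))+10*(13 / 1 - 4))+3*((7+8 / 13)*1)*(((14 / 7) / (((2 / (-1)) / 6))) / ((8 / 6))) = 26.25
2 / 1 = 2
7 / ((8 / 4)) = 7 / 2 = 3.50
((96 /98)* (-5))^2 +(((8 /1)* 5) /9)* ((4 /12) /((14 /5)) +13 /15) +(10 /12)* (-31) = 36557 /14406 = 2.54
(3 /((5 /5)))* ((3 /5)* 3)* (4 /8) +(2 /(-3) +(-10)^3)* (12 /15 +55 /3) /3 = -1722419 /270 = -6379.33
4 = 4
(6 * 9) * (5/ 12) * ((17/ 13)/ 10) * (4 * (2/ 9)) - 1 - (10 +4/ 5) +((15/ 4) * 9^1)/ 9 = -1413/ 260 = -5.43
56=56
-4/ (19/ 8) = -32/ 19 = -1.68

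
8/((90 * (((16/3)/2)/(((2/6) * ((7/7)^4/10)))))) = 1/900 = 0.00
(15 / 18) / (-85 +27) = -5 / 348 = -0.01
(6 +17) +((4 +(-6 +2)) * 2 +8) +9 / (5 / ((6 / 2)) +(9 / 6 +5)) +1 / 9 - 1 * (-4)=15970 / 441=36.21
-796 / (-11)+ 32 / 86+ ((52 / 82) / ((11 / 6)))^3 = 287073374052 / 3944555593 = 72.78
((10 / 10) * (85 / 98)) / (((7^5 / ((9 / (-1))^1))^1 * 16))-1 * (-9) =237179619 / 26353376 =9.00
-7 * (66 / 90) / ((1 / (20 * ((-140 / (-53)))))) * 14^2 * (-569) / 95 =961782976 / 3021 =318365.76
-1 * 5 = -5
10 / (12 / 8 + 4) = 20 / 11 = 1.82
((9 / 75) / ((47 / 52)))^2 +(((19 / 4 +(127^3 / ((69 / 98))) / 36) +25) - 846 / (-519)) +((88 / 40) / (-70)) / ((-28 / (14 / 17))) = 2853939381764237419 / 35301275178750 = 80845.22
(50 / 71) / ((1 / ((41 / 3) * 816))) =557600 / 71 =7853.52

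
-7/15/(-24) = 7/360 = 0.02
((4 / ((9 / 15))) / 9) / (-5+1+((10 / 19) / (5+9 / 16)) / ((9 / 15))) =-8455 / 43857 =-0.19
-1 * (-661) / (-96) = -6.89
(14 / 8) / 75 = 7 / 300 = 0.02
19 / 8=2.38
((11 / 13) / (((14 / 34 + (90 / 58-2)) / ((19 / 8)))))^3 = -1093905022071653 / 6560206848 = -166748.56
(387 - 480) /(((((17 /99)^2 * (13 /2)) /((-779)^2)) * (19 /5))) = -291121749270 /3757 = -77487822.54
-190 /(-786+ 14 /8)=760 /3137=0.24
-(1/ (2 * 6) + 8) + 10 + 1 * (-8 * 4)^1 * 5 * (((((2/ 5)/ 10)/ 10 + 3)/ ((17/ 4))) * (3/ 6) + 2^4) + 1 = -13329509/ 5100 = -2613.63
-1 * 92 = -92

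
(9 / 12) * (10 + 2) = 9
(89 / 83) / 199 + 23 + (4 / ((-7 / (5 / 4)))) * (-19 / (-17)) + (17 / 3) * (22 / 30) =2331735526 / 88448535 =26.36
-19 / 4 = -4.75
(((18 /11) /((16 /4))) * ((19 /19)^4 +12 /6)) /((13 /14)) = 189 /143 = 1.32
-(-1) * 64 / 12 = 16 / 3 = 5.33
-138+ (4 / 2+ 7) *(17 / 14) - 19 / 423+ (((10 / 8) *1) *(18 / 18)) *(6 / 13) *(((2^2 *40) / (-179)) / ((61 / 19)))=-106990310101 / 840610134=-127.28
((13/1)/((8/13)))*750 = 63375/4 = 15843.75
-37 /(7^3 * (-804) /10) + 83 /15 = 3815771 /689430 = 5.53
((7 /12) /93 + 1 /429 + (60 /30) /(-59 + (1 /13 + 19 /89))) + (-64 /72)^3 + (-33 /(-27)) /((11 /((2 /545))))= -348088438804037 /478546547785020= -0.73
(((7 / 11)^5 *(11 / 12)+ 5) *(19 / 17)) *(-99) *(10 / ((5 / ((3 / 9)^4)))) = -13.92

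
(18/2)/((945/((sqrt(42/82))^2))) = 1/205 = 0.00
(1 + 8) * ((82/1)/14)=369/7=52.71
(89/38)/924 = 89/35112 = 0.00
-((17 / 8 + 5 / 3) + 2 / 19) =-1777 / 456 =-3.90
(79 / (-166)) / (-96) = 79 / 15936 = 0.00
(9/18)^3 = 1/8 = 0.12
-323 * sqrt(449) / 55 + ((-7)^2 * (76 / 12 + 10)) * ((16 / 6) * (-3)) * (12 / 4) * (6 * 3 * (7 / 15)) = -806736 / 5 - 323 * sqrt(449) / 55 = -161471.64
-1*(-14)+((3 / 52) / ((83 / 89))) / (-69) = 1389663 / 99268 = 14.00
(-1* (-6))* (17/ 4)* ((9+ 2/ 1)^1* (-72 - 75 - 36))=-51331.50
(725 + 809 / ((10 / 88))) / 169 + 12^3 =115337 / 65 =1774.42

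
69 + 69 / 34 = 2415 / 34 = 71.03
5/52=0.10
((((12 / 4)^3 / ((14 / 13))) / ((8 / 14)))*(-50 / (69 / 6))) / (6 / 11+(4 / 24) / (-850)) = -18933750 / 54119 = -349.85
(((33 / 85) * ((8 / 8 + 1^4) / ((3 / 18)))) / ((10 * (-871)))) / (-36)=11 / 740350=0.00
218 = 218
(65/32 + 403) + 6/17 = 220529/544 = 405.38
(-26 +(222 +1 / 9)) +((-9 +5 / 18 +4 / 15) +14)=18149 / 90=201.66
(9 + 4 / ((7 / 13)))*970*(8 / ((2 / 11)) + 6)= 796785.71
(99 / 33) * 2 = 6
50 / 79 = 0.63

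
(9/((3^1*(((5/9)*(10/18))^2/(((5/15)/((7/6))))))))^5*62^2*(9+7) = 5814465558518479225642850304/1602840423583984375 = 3627601021.89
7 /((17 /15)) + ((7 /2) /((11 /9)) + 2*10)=10861 /374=29.04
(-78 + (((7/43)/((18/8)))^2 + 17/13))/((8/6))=-149309501/2595996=-57.52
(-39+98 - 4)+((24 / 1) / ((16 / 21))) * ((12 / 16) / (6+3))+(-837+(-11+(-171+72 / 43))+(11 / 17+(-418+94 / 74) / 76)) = -3965349713 / 4111144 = -964.54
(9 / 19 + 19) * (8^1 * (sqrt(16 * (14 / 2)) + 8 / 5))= 4736 / 19 + 11840 * sqrt(7) / 19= 1897.98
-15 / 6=-5 / 2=-2.50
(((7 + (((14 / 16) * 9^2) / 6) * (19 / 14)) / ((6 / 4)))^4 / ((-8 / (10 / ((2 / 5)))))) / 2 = -7375814064025 / 84934656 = -86841.04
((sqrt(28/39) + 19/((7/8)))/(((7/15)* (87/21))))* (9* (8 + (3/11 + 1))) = 973.90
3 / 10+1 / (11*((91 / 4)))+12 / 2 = 63103 / 10010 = 6.30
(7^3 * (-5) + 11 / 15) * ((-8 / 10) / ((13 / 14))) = 110768 / 75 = 1476.91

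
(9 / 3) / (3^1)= 1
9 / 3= 3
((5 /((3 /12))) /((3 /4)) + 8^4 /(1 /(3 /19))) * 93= 1189904 /19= 62626.53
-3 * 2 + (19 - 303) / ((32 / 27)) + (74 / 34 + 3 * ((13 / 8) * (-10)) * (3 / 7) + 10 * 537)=4860587 / 952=5105.66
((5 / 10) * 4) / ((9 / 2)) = 4 / 9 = 0.44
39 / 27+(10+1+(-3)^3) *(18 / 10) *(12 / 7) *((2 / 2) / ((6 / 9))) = -22873 / 315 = -72.61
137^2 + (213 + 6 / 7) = 132880 / 7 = 18982.86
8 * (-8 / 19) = -64 / 19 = -3.37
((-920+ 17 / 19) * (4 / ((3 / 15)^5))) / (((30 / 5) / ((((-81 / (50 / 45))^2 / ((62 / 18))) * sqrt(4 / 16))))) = -3480207818625 / 2356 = -1477168004.51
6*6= 36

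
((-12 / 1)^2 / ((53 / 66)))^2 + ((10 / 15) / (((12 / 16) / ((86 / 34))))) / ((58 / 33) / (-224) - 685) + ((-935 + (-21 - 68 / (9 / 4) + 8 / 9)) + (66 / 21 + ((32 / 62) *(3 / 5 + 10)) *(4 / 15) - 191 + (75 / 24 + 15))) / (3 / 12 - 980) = 495942582930009338074841 / 15422487452918923650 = 32157.11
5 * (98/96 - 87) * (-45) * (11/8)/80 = 680955/2048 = 332.50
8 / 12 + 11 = 35 / 3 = 11.67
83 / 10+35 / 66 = 1457 / 165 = 8.83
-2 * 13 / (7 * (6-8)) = 13 / 7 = 1.86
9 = 9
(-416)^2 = 173056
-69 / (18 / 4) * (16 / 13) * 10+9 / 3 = -7243 / 39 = -185.72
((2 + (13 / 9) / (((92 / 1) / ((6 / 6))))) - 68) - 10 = -62915 / 828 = -75.98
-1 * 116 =-116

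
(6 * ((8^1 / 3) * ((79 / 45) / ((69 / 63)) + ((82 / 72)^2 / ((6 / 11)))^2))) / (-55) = -50466396091 / 23903035200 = -2.11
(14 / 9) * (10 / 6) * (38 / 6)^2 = 25270 / 243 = 103.99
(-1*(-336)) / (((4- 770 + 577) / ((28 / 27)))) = -448 / 243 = -1.84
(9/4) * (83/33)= 249/44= 5.66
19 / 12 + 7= 103 / 12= 8.58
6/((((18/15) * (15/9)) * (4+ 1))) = 3/5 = 0.60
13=13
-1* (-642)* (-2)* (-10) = 12840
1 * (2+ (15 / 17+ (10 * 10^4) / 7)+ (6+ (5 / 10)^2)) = 6804347 / 476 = 14294.85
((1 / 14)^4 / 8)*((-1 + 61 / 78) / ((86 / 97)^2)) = -159953 / 177293835264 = -0.00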